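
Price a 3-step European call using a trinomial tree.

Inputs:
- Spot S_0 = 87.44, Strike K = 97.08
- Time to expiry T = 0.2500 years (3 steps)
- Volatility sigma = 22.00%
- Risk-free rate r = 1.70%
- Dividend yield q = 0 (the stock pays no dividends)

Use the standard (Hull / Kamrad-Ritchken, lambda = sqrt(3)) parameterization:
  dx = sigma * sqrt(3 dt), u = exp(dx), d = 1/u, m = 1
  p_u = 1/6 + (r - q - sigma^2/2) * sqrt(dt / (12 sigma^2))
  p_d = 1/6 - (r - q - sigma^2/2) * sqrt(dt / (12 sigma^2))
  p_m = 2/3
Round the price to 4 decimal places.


dt = T/N = 0.083333; dx = sigma*sqrt(3*dt) = 0.110000
u = exp(dx) = 1.116278; d = 1/u = 0.895834
p_u = 0.163939, p_m = 0.666667, p_d = 0.169394
Discount per step: exp(-r*dt) = 0.998584
Stock lattice S(k, j) with j the centered position index:
  k=0: S(0,+0) = 87.4400
  k=1: S(1,-1) = 78.3317; S(1,+0) = 87.4400; S(1,+1) = 97.6074
  k=2: S(2,-2) = 70.1722; S(2,-1) = 78.3317; S(2,+0) = 87.4400; S(2,+1) = 97.6074; S(2,+2) = 108.9569
  k=3: S(3,-3) = 62.8627; S(3,-2) = 70.1722; S(3,-1) = 78.3317; S(3,+0) = 87.4400; S(3,+1) = 97.6074; S(3,+2) = 108.9569; S(3,+3) = 121.6263
Terminal payoffs V(N, j) = max(S_T - K, 0):
  V(3,-3) = 0.000000; V(3,-2) = 0.000000; V(3,-1) = 0.000000; V(3,+0) = 0.000000; V(3,+1) = 0.527354; V(3,+2) = 11.876949; V(3,+3) = 24.546253
Backward induction: V(k, j) = exp(-r*dt) * [p_u * V(k+1, j+1) + p_m * V(k+1, j) + p_d * V(k+1, j-1)]
  V(2,-2) = exp(-r*dt) * [p_u*0.000000 + p_m*0.000000 + p_d*0.000000] = 0.000000
  V(2,-1) = exp(-r*dt) * [p_u*0.000000 + p_m*0.000000 + p_d*0.000000] = 0.000000
  V(2,+0) = exp(-r*dt) * [p_u*0.527354 + p_m*0.000000 + p_d*0.000000] = 0.086332
  V(2,+1) = exp(-r*dt) * [p_u*11.876949 + p_m*0.527354 + p_d*0.000000] = 2.295415
  V(2,+2) = exp(-r*dt) * [p_u*24.546253 + p_m*11.876949 + p_d*0.527354] = 12.014362
  V(1,-1) = exp(-r*dt) * [p_u*0.086332 + p_m*0.000000 + p_d*0.000000] = 0.014133
  V(1,+0) = exp(-r*dt) * [p_u*2.295415 + p_m*0.086332 + p_d*0.000000] = 0.433249
  V(1,+1) = exp(-r*dt) * [p_u*12.014362 + p_m*2.295415 + p_d*0.086332] = 3.509553
  V(0,+0) = exp(-r*dt) * [p_u*3.509553 + p_m*0.433249 + p_d*0.014133] = 0.865354

Answer: Price = V(0,0) = 0.8654


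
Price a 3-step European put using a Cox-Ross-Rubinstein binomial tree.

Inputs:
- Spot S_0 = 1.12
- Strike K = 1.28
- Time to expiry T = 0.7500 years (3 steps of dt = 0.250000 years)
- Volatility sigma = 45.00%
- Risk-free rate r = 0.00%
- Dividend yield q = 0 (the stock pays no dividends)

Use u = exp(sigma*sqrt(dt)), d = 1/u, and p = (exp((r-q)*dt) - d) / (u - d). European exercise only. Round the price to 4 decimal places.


Answer: Price = V(0,0) = 0.2808

Derivation:
dt = T/N = 0.250000
u = exp(sigma*sqrt(dt)) = 1.252323; d = 1/u = 0.798516
p = (exp((r-q)*dt) - d) / (u - d) = 0.443986
Discount per step: exp(-r*dt) = 1.000000
Stock lattice S(k, i) with i counting down-moves:
  k=0: S(0,0) = 1.1200
  k=1: S(1,0) = 1.4026; S(1,1) = 0.8943
  k=2: S(2,0) = 1.7565; S(2,1) = 1.1200; S(2,2) = 0.7141
  k=3: S(3,0) = 2.1997; S(3,1) = 1.4026; S(3,2) = 0.8943; S(3,3) = 0.5703
Terminal payoffs V(N, i) = max(K - S_T, 0):
  V(3,0) = 0.000000; V(3,1) = 0.000000; V(3,2) = 0.385662; V(3,3) = 0.709745
Backward induction: V(k, i) = exp(-r*dt) * [p * V(k+1, i) + (1-p) * V(k+1, i+1)].
  V(2,0) = exp(-r*dt) * [p*0.000000 + (1-p)*0.000000] = 0.000000
  V(2,1) = exp(-r*dt) * [p*0.000000 + (1-p)*0.385662] = 0.214433
  V(2,2) = exp(-r*dt) * [p*0.385662 + (1-p)*0.709745] = 0.565856
  V(1,0) = exp(-r*dt) * [p*0.000000 + (1-p)*0.214433] = 0.119228
  V(1,1) = exp(-r*dt) * [p*0.214433 + (1-p)*0.565856] = 0.409829
  V(0,0) = exp(-r*dt) * [p*0.119228 + (1-p)*0.409829] = 0.280806


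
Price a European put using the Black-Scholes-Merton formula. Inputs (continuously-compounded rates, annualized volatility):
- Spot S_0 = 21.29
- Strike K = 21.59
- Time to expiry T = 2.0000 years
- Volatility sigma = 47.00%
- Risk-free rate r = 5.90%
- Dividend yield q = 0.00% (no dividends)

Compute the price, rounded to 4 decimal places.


Answer: Price = 4.2799

Derivation:
d1 = (ln(S/K) + (r - q + 0.5*sigma^2) * T) / (sigma * sqrt(T)) = 0.48881725
d2 = d1 - sigma * sqrt(T) = -0.17586312
exp(-rT) = 0.88869605; exp(-qT) = 1.00000000
P = K * exp(-rT) * N(-d2) - S_0 * exp(-qT) * N(-d1)
N(-d1) = 0.31248554; N(-d2) = 0.56979926
P = 21.5900 * 0.88869605 * 0.56979926 - 21.2900 * 1.00000000 * 0.31248554 = 4.2799


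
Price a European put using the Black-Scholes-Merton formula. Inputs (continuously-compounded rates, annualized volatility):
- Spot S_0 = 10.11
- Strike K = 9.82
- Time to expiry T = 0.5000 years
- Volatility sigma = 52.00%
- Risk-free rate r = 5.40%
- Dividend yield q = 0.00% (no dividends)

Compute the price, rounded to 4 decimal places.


Answer: Price = 1.1752

Derivation:
d1 = (ln(S/K) + (r - q + 0.5*sigma^2) * T) / (sigma * sqrt(T)) = 0.33643028
d2 = d1 - sigma * sqrt(T) = -0.03126524
exp(-rT) = 0.97336124; exp(-qT) = 1.00000000
P = K * exp(-rT) * N(-d2) - S_0 * exp(-qT) * N(-d1)
N(-d1) = 0.36827321; N(-d2) = 0.51247099
P = 9.8200 * 0.97336124 * 0.51247099 - 10.1100 * 1.00000000 * 0.36827321 = 1.1752


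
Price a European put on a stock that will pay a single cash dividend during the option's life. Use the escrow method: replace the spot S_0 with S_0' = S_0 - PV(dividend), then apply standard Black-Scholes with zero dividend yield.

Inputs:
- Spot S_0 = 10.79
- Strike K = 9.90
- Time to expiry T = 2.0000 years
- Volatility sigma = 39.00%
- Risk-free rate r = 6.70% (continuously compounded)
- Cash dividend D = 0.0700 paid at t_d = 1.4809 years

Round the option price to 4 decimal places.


PV(D) = D * exp(-r * t_d) = 0.0700 * 0.90554319 = 0.06338802
S_0' = S_0 - PV(D) = 10.7900 - 0.06338802 = 10.72661198
d1 = (ln(S_0'/K) + (r + sigma^2/2)*T) / (sigma*sqrt(T)) = 0.66412375
d2 = d1 - sigma*sqrt(T) = 0.11258046
exp(-rT) = 0.87459006
N(-d1) = 0.25330556; N(-d2) = 0.45518159
P = K * exp(-rT) * N(-d2) - S_0' * N(-d1) = 9.9000 * 0.87459006 * 0.45518159 - 10.72661198 * 0.25330556 = 1.2241

Answer: Price = 1.2241


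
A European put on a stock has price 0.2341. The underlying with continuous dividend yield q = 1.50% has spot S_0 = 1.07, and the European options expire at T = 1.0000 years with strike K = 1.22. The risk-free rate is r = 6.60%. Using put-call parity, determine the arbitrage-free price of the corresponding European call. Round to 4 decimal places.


Put-call parity: C - P = S_0 * exp(-qT) - K * exp(-rT).
S_0 * exp(-qT) = 1.0700 * 0.98511194 = 1.05406978
K * exp(-rT) = 1.2200 * 0.93613086 = 1.14207965
C = P + S*exp(-qT) - K*exp(-rT)
C = 0.2341 + 1.05406978 - 1.14207965 = 0.1461

Answer: Call price = 0.1461


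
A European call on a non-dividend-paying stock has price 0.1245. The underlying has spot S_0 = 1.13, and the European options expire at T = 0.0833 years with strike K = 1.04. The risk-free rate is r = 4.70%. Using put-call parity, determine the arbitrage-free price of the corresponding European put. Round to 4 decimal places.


Answer: Put price = 0.0304

Derivation:
Put-call parity: C - P = S_0 * exp(-qT) - K * exp(-rT).
S_0 * exp(-qT) = 1.1300 * 1.00000000 = 1.13000000
K * exp(-rT) = 1.0400 * 0.99609255 = 1.03593626
P = C - S*exp(-qT) + K*exp(-rT)
P = 0.1245 - 1.13000000 + 1.03593626 = 0.0304


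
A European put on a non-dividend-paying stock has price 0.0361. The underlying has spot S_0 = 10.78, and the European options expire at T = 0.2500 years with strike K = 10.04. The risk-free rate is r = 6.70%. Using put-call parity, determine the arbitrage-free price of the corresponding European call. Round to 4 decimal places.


Put-call parity: C - P = S_0 * exp(-qT) - K * exp(-rT).
S_0 * exp(-qT) = 10.7800 * 1.00000000 = 10.78000000
K * exp(-rT) = 10.0400 * 0.98338950 = 9.87323059
C = P + S*exp(-qT) - K*exp(-rT)
C = 0.0361 + 10.78000000 - 9.87323059 = 0.9429

Answer: Call price = 0.9429


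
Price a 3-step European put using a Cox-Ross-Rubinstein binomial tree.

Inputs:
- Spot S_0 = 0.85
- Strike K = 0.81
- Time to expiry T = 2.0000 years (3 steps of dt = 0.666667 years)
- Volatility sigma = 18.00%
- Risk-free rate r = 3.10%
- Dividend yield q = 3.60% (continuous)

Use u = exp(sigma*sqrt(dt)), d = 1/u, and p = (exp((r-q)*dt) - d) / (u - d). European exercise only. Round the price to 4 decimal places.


Answer: Price = V(0,0) = 0.0698

Derivation:
dt = T/N = 0.666667
u = exp(sigma*sqrt(dt)) = 1.158319; d = 1/u = 0.863320
p = (exp((r-q)*dt) - d) / (u - d) = 0.452043
Discount per step: exp(-r*dt) = 0.979545
Stock lattice S(k, i) with i counting down-moves:
  k=0: S(0,0) = 0.8500
  k=1: S(1,0) = 0.9846; S(1,1) = 0.7338
  k=2: S(2,0) = 1.1404; S(2,1) = 0.8500; S(2,2) = 0.6335
  k=3: S(3,0) = 1.3210; S(3,1) = 0.9846; S(3,2) = 0.7338; S(3,3) = 0.5469
Terminal payoffs V(N, i) = max(K - S_T, 0):
  V(3,0) = 0.000000; V(3,1) = 0.000000; V(3,2) = 0.076178; V(3,3) = 0.263066
Backward induction: V(k, i) = exp(-r*dt) * [p * V(k+1, i) + (1-p) * V(k+1, i+1)].
  V(2,0) = exp(-r*dt) * [p*0.000000 + (1-p)*0.000000] = 0.000000
  V(2,1) = exp(-r*dt) * [p*0.000000 + (1-p)*0.076178] = 0.040888
  V(2,2) = exp(-r*dt) * [p*0.076178 + (1-p)*0.263066] = 0.174932
  V(1,0) = exp(-r*dt) * [p*0.000000 + (1-p)*0.040888] = 0.021947
  V(1,1) = exp(-r*dt) * [p*0.040888 + (1-p)*0.174932] = 0.111999
  V(0,0) = exp(-r*dt) * [p*0.021947 + (1-p)*0.111999] = 0.069834


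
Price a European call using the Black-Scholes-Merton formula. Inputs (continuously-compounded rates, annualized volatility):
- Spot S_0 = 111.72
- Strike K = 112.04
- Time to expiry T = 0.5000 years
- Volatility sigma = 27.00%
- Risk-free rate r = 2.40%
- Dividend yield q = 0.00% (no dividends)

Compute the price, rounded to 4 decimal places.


d1 = (ln(S/K) + (r - q + 0.5*sigma^2) * T) / (sigma * sqrt(T)) = 0.14333207
d2 = d1 - sigma * sqrt(T) = -0.04758676
exp(-rT) = 0.98807171; exp(-qT) = 1.00000000
C = S_0 * exp(-qT) * N(d1) - K * exp(-rT) * N(d2)
N(d1) = 0.55698603; N(d2) = 0.48102279
C = 111.7200 * 1.00000000 * 0.55698603 - 112.0400 * 0.98807171 * 0.48102279 = 8.9755

Answer: Price = 8.9755


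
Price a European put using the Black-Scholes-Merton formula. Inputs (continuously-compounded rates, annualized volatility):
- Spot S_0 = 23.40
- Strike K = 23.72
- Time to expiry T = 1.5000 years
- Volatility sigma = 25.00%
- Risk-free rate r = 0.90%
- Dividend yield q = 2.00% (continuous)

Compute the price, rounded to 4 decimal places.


Answer: Price = 3.1654

Derivation:
d1 = (ln(S/K) + (r - q + 0.5*sigma^2) * T) / (sigma * sqrt(T)) = 0.05484391
d2 = d1 - sigma * sqrt(T) = -0.25134231
exp(-rT) = 0.98659072; exp(-qT) = 0.97044553
P = K * exp(-rT) * N(-d2) - S_0 * exp(-qT) * N(-d1)
N(-d1) = 0.47813141; N(-d2) = 0.59922527
P = 23.7200 * 0.98659072 * 0.59922527 - 23.4000 * 0.97044553 * 0.47813141 = 3.1654


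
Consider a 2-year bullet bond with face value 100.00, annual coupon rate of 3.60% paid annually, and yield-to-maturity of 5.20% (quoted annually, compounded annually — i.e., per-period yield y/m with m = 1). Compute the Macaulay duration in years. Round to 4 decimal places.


Answer: Macaulay duration = 1.9647 years

Derivation:
Coupon per period c = face * coupon_rate / m = 3.600000
Periods per year m = 1; per-period yield y/m = 0.052000
Number of cashflows N = 2
Cashflows (t years, CF_t, discount factor 1/(1+y/m)^(m*t), PV):
  t = 1.0000: CF_t = 3.600000, DF = 0.950570, PV = 3.422053
  t = 2.0000: CF_t = 103.600000, DF = 0.903584, PV = 93.611300
Price P = sum_t PV_t = 97.033353
Macaulay numerator sum_t t * PV_t:
  t * PV_t at t = 1.0000: 3.422053
  t * PV_t at t = 2.0000: 187.222600
Macaulay duration D = (sum_t t * PV_t) / P = 190.644653 / 97.033353 = 1.964733


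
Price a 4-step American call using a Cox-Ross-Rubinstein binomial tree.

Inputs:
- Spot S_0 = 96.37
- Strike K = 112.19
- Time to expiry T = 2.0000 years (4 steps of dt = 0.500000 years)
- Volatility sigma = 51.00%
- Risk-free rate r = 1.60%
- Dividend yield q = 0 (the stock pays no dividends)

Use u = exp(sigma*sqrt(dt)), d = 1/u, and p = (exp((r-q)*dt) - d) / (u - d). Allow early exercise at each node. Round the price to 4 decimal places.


Answer: Price = V(0,0) = 23.5098

Derivation:
dt = T/N = 0.500000
u = exp(sigma*sqrt(dt)) = 1.434225; d = 1/u = 0.697241
p = (exp((r-q)*dt) - d) / (u - d) = 0.421707
Discount per step: exp(-r*dt) = 0.992032
Stock lattice S(k, i) with i counting down-moves:
  k=0: S(0,0) = 96.3700
  k=1: S(1,0) = 138.2162; S(1,1) = 67.1931
  k=2: S(2,0) = 198.2332; S(2,1) = 96.3700; S(2,2) = 46.8498
  k=3: S(3,0) = 284.3109; S(3,1) = 138.2162; S(3,2) = 67.1931; S(3,3) = 32.6656
  k=4: S(4,0) = 407.7657; S(4,1) = 198.2332; S(4,2) = 96.3700; S(4,3) = 46.8498; S(4,4) = 22.7758
Terminal payoffs V(N, i) = max(S_T - K, 0):
  V(4,0) = 295.575716; V(4,1) = 86.043151; V(4,2) = 0.000000; V(4,3) = 0.000000; V(4,4) = 0.000000
Backward induction: V(k, i) = exp(-r*dt) * [p * V(k+1, i) + (1-p) * V(k+1, i+1)]; then take max(V_cont, immediate exercise) for American.
  V(3,0) = exp(-r*dt) * [p*295.575716 + (1-p)*86.043151] = 173.014830; exercise = 172.120891; V(3,0) = max -> 173.014830
  V(3,1) = exp(-r*dt) * [p*86.043151 + (1-p)*0.000000] = 35.995877; exercise = 26.026239; V(3,1) = max -> 35.995877
  V(3,2) = exp(-r*dt) * [p*0.000000 + (1-p)*0.000000] = 0.000000; exercise = 0.000000; V(3,2) = max -> 0.000000
  V(3,3) = exp(-r*dt) * [p*0.000000 + (1-p)*0.000000] = 0.000000; exercise = 0.000000; V(3,3) = max -> 0.000000
  V(2,0) = exp(-r*dt) * [p*173.014830 + (1-p)*35.995877] = 93.030500; exercise = 86.043151; V(2,0) = max -> 93.030500
  V(2,1) = exp(-r*dt) * [p*35.995877 + (1-p)*0.000000] = 15.058760; exercise = 0.000000; V(2,1) = max -> 15.058760
  V(2,2) = exp(-r*dt) * [p*0.000000 + (1-p)*0.000000] = 0.000000; exercise = 0.000000; V(2,2) = max -> 0.000000
  V(1,0) = exp(-r*dt) * [p*93.030500 + (1-p)*15.058760] = 47.557999; exercise = 26.026239; V(1,0) = max -> 47.557999
  V(1,1) = exp(-r*dt) * [p*15.058760 + (1-p)*0.000000] = 6.299784; exercise = 0.000000; V(1,1) = max -> 6.299784
  V(0,0) = exp(-r*dt) * [p*47.557999 + (1-p)*6.299784] = 23.509829; exercise = 0.000000; V(0,0) = max -> 23.509829


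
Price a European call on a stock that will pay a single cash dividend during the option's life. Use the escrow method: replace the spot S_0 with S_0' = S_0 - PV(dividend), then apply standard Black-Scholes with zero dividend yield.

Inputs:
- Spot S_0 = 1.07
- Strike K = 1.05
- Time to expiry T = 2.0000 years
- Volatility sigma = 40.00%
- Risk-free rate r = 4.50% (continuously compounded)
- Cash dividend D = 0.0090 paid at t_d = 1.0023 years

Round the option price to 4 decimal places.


PV(D) = D * exp(-r * t_d) = 0.0090 * 0.95589854 = 0.00860309
S_0' = S_0 - PV(D) = 1.0700 - 0.00860309 = 1.06139691
d1 = (ln(S_0'/K) + (r + sigma^2/2)*T) / (sigma*sqrt(T)) = 0.46102605
d2 = d1 - sigma*sqrt(T) = -0.10465937
exp(-rT) = 0.91393119
N(d1) = 0.67761004; N(d2) = 0.45832305
C = S_0' * N(d1) - K * exp(-rT) * N(d2) = 1.06139691 * 0.67761004 - 1.0500 * 0.91393119 * 0.45832305 = 0.2794

Answer: Price = 0.2794


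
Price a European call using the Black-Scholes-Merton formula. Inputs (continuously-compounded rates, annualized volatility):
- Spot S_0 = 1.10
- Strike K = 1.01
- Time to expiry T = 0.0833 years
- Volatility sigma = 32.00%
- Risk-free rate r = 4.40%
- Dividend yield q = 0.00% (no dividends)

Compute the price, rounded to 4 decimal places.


Answer: Price = 0.1024

Derivation:
d1 = (ln(S/K) + (r - q + 0.5*sigma^2) * T) / (sigma * sqrt(T)) = 1.01009601
d2 = d1 - sigma * sqrt(T) = 0.91773844
exp(-rT) = 0.99634151; exp(-qT) = 1.00000000
C = S_0 * exp(-qT) * N(d1) - K * exp(-rT) * N(d2)
N(d1) = 0.84377535; N(d2) = 0.82062209
C = 1.1000 * 1.00000000 * 0.84377535 - 1.0100 * 0.99634151 * 0.82062209 = 0.1024


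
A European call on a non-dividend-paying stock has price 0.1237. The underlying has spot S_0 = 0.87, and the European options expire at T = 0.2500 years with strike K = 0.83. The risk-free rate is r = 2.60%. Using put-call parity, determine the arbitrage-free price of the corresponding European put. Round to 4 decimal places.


Answer: Put price = 0.0783

Derivation:
Put-call parity: C - P = S_0 * exp(-qT) - K * exp(-rT).
S_0 * exp(-qT) = 0.8700 * 1.00000000 = 0.87000000
K * exp(-rT) = 0.8300 * 0.99352108 = 0.82462250
P = C - S*exp(-qT) + K*exp(-rT)
P = 0.1237 - 0.87000000 + 0.82462250 = 0.0783


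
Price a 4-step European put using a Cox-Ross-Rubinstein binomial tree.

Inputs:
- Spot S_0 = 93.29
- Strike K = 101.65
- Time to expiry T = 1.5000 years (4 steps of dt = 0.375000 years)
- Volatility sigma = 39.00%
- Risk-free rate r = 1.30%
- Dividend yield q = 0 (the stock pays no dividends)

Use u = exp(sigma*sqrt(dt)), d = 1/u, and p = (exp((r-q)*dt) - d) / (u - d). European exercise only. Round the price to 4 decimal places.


dt = T/N = 0.375000
u = exp(sigma*sqrt(dt)) = 1.269757; d = 1/u = 0.787552
p = (exp((r-q)*dt) - d) / (u - d) = 0.450710
Discount per step: exp(-r*dt) = 0.995137
Stock lattice S(k, i) with i counting down-moves:
  k=0: S(0,0) = 93.2900
  k=1: S(1,0) = 118.4556; S(1,1) = 73.4708
  k=2: S(2,0) = 150.4098; S(2,1) = 93.2900; S(2,2) = 57.8621
  k=3: S(3,0) = 190.9838; S(3,1) = 118.4556; S(3,2) = 73.4708; S(3,3) = 45.5694
  k=4: S(4,0) = 242.5030; S(4,1) = 150.4098; S(4,2) = 93.2900; S(4,3) = 57.8621; S(4,4) = 35.8883
Terminal payoffs V(N, i) = max(K - S_T, 0):
  V(4,0) = 0.000000; V(4,1) = 0.000000; V(4,2) = 8.360000; V(4,3) = 43.787910; V(4,4) = 65.761679
Backward induction: V(k, i) = exp(-r*dt) * [p * V(k+1, i) + (1-p) * V(k+1, i+1)].
  V(3,0) = exp(-r*dt) * [p*0.000000 + (1-p)*0.000000] = 0.000000
  V(3,1) = exp(-r*dt) * [p*0.000000 + (1-p)*8.360000] = 4.569729
  V(3,2) = exp(-r*dt) * [p*8.360000 + (1-p)*43.787910] = 27.684890
  V(3,3) = exp(-r*dt) * [p*43.787910 + (1-p)*65.761679] = 55.586229
  V(2,0) = exp(-r*dt) * [p*0.000000 + (1-p)*4.569729] = 2.497898
  V(2,1) = exp(-r*dt) * [p*4.569729 + (1-p)*27.684890] = 17.182677
  V(2,2) = exp(-r*dt) * [p*27.684890 + (1-p)*55.586229] = 42.801638
  V(1,0) = exp(-r*dt) * [p*2.497898 + (1-p)*17.182677] = 10.512720
  V(1,1) = exp(-r*dt) * [p*17.182677 + (1-p)*42.801638] = 31.102910
  V(0,0) = exp(-r*dt) * [p*10.512720 + (1-p)*31.102910] = 21.716571

Answer: Price = V(0,0) = 21.7166


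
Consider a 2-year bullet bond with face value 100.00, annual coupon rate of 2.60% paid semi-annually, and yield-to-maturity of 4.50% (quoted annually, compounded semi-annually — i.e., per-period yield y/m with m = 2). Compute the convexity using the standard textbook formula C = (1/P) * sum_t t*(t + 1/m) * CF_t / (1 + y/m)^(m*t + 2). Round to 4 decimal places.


Coupon per period c = face * coupon_rate / m = 1.300000
Periods per year m = 2; per-period yield y/m = 0.022500
Number of cashflows N = 4
Cashflows (t years, CF_t, discount factor 1/(1+y/m)^(m*t), PV):
  t = 0.5000: CF_t = 1.300000, DF = 0.977995, PV = 1.271394
  t = 1.0000: CF_t = 1.300000, DF = 0.956474, PV = 1.243417
  t = 1.5000: CF_t = 1.300000, DF = 0.935427, PV = 1.216056
  t = 2.0000: CF_t = 101.300000, DF = 0.914843, PV = 92.673631
Price P = sum_t PV_t = 96.404497
Convexity numerator sum_t t*(t + 1/m) * CF_t / (1+y/m)^(m*t + 2):
  t = 0.5000: term = 0.608028
  t = 1.0000: term = 1.783945
  t = 1.5000: term = 3.489378
  t = 2.0000: term = 443.199794
Convexity = (1/P) * sum = 449.081144 / 96.404497 = 4.658301

Answer: Convexity = 4.6583


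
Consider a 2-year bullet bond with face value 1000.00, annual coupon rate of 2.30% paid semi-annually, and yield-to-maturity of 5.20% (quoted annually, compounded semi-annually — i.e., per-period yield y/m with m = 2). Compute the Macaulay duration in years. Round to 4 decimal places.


Answer: Macaulay duration = 1.9650 years

Derivation:
Coupon per period c = face * coupon_rate / m = 11.500000
Periods per year m = 2; per-period yield y/m = 0.026000
Number of cashflows N = 4
Cashflows (t years, CF_t, discount factor 1/(1+y/m)^(m*t), PV):
  t = 0.5000: CF_t = 11.500000, DF = 0.974659, PV = 11.208577
  t = 1.0000: CF_t = 11.500000, DF = 0.949960, PV = 10.924539
  t = 1.5000: CF_t = 11.500000, DF = 0.925887, PV = 10.647699
  t = 2.0000: CF_t = 1011.500000, DF = 0.902424, PV = 912.801708
Price P = sum_t PV_t = 945.582523
Macaulay numerator sum_t t * PV_t:
  t * PV_t at t = 0.5000: 5.604288
  t * PV_t at t = 1.0000: 10.924539
  t * PV_t at t = 1.5000: 15.971548
  t * PV_t at t = 2.0000: 1825.603416
Macaulay duration D = (sum_t t * PV_t) / P = 1858.103792 / 945.582523 = 1.965036


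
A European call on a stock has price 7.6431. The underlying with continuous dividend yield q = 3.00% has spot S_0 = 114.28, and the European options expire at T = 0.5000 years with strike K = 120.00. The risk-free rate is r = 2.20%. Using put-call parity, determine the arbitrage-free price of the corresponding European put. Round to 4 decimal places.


Put-call parity: C - P = S_0 * exp(-qT) - K * exp(-rT).
S_0 * exp(-qT) = 114.2800 * 0.98511194 = 112.57859246
K * exp(-rT) = 120.0000 * 0.98906028 = 118.68723345
P = C - S*exp(-qT) + K*exp(-rT)
P = 7.6431 - 112.57859246 + 118.68723345 = 13.7517

Answer: Put price = 13.7517


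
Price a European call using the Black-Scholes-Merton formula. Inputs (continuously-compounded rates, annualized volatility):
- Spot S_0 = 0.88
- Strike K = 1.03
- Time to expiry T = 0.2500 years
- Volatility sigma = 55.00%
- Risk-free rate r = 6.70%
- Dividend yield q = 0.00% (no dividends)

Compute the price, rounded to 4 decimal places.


d1 = (ln(S/K) + (r - q + 0.5*sigma^2) * T) / (sigma * sqrt(T)) = -0.37392609
d2 = d1 - sigma * sqrt(T) = -0.64892609
exp(-rT) = 0.98338950; exp(-qT) = 1.00000000
C = S_0 * exp(-qT) * N(d1) - K * exp(-rT) * N(d2)
N(d1) = 0.35422965; N(d2) = 0.25819308
C = 0.8800 * 1.00000000 * 0.35422965 - 1.0300 * 0.98338950 * 0.25819308 = 0.0502

Answer: Price = 0.0502


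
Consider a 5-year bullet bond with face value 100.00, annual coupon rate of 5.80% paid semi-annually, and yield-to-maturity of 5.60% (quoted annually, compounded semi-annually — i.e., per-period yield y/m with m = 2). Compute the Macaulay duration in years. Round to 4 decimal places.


Coupon per period c = face * coupon_rate / m = 2.900000
Periods per year m = 2; per-period yield y/m = 0.028000
Number of cashflows N = 10
Cashflows (t years, CF_t, discount factor 1/(1+y/m)^(m*t), PV):
  t = 0.5000: CF_t = 2.900000, DF = 0.972763, PV = 2.821012
  t = 1.0000: CF_t = 2.900000, DF = 0.946267, PV = 2.744175
  t = 1.5000: CF_t = 2.900000, DF = 0.920493, PV = 2.669431
  t = 2.0000: CF_t = 2.900000, DF = 0.895422, PV = 2.596722
  t = 2.5000: CF_t = 2.900000, DF = 0.871033, PV = 2.525995
  t = 3.0000: CF_t = 2.900000, DF = 0.847308, PV = 2.457193
  t = 3.5000: CF_t = 2.900000, DF = 0.824230, PV = 2.390266
  t = 4.0000: CF_t = 2.900000, DF = 0.801780, PV = 2.325161
  t = 4.5000: CF_t = 2.900000, DF = 0.779941, PV = 2.261830
  t = 5.0000: CF_t = 102.900000, DF = 0.758698, PV = 78.070009
Price P = sum_t PV_t = 100.861793
Macaulay numerator sum_t t * PV_t:
  t * PV_t at t = 0.5000: 1.410506
  t * PV_t at t = 1.0000: 2.744175
  t * PV_t at t = 1.5000: 4.004146
  t * PV_t at t = 2.0000: 5.193445
  t * PV_t at t = 2.5000: 6.314987
  t * PV_t at t = 3.0000: 7.371580
  t * PV_t at t = 3.5000: 8.365930
  t * PV_t at t = 4.0000: 9.300645
  t * PV_t at t = 4.5000: 10.178235
  t * PV_t at t = 5.0000: 390.350044
Macaulay duration D = (sum_t t * PV_t) / P = 445.233692 / 100.861793 = 4.414295

Answer: Macaulay duration = 4.4143 years


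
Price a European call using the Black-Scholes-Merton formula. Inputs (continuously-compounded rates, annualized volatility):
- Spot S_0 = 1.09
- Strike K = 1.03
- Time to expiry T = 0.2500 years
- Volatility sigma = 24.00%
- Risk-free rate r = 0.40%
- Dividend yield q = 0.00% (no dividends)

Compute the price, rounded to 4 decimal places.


d1 = (ln(S/K) + (r - q + 0.5*sigma^2) * T) / (sigma * sqrt(T)) = 0.54015745
d2 = d1 - sigma * sqrt(T) = 0.42015745
exp(-rT) = 0.99900050; exp(-qT) = 1.00000000
C = S_0 * exp(-qT) * N(d1) - K * exp(-rT) * N(d2)
N(d1) = 0.70545577; N(d2) = 0.66281478
C = 1.0900 * 1.00000000 * 0.70545577 - 1.0300 * 0.99900050 * 0.66281478 = 0.0869

Answer: Price = 0.0869


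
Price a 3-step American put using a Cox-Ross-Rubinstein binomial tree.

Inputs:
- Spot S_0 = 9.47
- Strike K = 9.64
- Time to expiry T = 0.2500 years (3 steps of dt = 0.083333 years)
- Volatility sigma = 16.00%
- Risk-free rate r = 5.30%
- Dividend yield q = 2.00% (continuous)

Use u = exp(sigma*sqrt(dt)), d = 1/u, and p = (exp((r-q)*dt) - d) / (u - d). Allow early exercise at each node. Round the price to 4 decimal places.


Answer: Price = V(0,0) = 0.3732

Derivation:
dt = T/N = 0.083333
u = exp(sigma*sqrt(dt)) = 1.047271; d = 1/u = 0.954862
p = (exp((r-q)*dt) - d) / (u - d) = 0.518255
Discount per step: exp(-r*dt) = 0.995593
Stock lattice S(k, i) with i counting down-moves:
  k=0: S(0,0) = 9.4700
  k=1: S(1,0) = 9.9177; S(1,1) = 9.0425
  k=2: S(2,0) = 10.3865; S(2,1) = 9.4700; S(2,2) = 8.6344
  k=3: S(3,0) = 10.8775; S(3,1) = 9.9177; S(3,2) = 9.0425; S(3,3) = 8.2447
Terminal payoffs V(N, i) = max(K - S_T, 0):
  V(3,0) = 0.000000; V(3,1) = 0.000000; V(3,2) = 0.597453; V(3,3) = 1.395347
Backward induction: V(k, i) = exp(-r*dt) * [p * V(k+1, i) + (1-p) * V(k+1, i+1)]; then take max(V_cont, immediate exercise) for American.
  V(2,0) = exp(-r*dt) * [p*0.000000 + (1-p)*0.000000] = 0.000000; exercise = 0.000000; V(2,0) = max -> 0.000000
  V(2,1) = exp(-r*dt) * [p*0.000000 + (1-p)*0.597453] = 0.286552; exercise = 0.170000; V(2,1) = max -> 0.286552
  V(2,2) = exp(-r*dt) * [p*0.597453 + (1-p)*1.395347] = 0.977508; exercise = 1.005612; V(2,2) = max -> 1.005612
  V(1,0) = exp(-r*dt) * [p*0.000000 + (1-p)*0.286552] = 0.137436; exercise = 0.000000; V(1,0) = max -> 0.137436
  V(1,1) = exp(-r*dt) * [p*0.286552 + (1-p)*1.005612] = 0.630166; exercise = 0.597453; V(1,1) = max -> 0.630166
  V(0,0) = exp(-r*dt) * [p*0.137436 + (1-p)*0.630166] = 0.373155; exercise = 0.170000; V(0,0) = max -> 0.373155


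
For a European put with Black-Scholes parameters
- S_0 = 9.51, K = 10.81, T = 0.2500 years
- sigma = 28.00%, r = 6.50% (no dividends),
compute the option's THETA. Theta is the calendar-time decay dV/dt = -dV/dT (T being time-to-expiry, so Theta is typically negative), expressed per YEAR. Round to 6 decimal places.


Answer: Theta = -0.256022

Derivation:
d1 = -0.7291268221; d2 = -0.8691268221
phi(d1) = 0.3058221685; exp(-qT) = 1.0000000000; exp(-rT) = 0.9838813190
Theta = -S*exp(-qT)*phi(d1)*sigma/(2*sqrt(T)) + r*K*exp(-rT)*N(-d2) - q*S*exp(-qT)*N(-d1)
N(-d1) = 0.7670379556; N(-d2) = 0.8076111163; sqrt(T) = 0.5000000000
Term 1 = -9.5100 * 1.0000000000 * 0.3058221685 * 0.2800 / (2 * 0.5000000000) = -0.8143432703
Term 2 = 0.0650 * 10.8100 * 0.9838813190 * 0.8076111163 = 0.5583211160
Term 3 = 0 (no dividend yield, q = 0)
Theta = -0.8143432703 + (0.5583211160) + (0.0000000000) = -0.256022


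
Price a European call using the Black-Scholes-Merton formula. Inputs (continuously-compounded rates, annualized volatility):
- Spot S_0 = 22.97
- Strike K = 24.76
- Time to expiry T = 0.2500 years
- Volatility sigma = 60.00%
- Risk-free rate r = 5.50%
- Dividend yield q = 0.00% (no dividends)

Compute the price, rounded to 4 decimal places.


d1 = (ln(S/K) + (r - q + 0.5*sigma^2) * T) / (sigma * sqrt(T)) = -0.05430144
d2 = d1 - sigma * sqrt(T) = -0.35430144
exp(-rT) = 0.98634410; exp(-qT) = 1.00000000
C = S_0 * exp(-qT) * N(d1) - K * exp(-rT) * N(d2)
N(d1) = 0.47834750; N(d2) = 0.36155650
C = 22.9700 * 1.00000000 * 0.47834750 - 24.7600 * 0.98634410 * 0.36155650 = 2.1578

Answer: Price = 2.1578


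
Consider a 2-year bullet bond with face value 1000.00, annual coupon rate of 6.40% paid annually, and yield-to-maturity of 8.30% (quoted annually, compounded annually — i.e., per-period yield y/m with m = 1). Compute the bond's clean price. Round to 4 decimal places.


Answer: Price = 966.2568

Derivation:
Coupon per period c = face * coupon_rate / m = 64.000000
Periods per year m = 1; per-period yield y/m = 0.083000
Number of cashflows N = 2
Cashflows (t years, CF_t, discount factor 1/(1+y/m)^(m*t), PV):
  t = 1.0000: CF_t = 64.000000, DF = 0.923361, PV = 59.095106
  t = 2.0000: CF_t = 1064.000000, DF = 0.852596, PV = 907.161718
Price P = sum_t PV_t = 966.256824


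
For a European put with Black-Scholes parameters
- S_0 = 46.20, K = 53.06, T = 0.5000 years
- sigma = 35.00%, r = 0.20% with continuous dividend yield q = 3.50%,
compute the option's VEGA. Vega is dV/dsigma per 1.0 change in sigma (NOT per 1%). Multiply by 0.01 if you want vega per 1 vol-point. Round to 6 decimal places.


Answer: Vega = 11.288715

Derivation:
d1 = -0.5023228010; d2 = -0.7498101744
phi(d1) = 0.3516557266; exp(-qT) = 0.9826522357; exp(-rT) = 0.9990004998
Vega = S * exp(-qT) * phi(d1) * sqrt(T) = 46.2000 * 0.9826522357 * 0.3516557266 * 0.7071067812 = 11.288715


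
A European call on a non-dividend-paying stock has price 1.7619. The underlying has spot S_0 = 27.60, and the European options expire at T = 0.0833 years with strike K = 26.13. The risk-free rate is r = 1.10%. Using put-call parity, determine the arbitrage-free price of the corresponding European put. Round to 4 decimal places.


Put-call parity: C - P = S_0 * exp(-qT) - K * exp(-rT).
S_0 * exp(-qT) = 27.6000 * 1.00000000 = 27.60000000
K * exp(-rT) = 26.1300 * 0.99908412 = 26.10606805
P = C - S*exp(-qT) + K*exp(-rT)
P = 1.7619 - 27.60000000 + 26.10606805 = 0.2680

Answer: Put price = 0.2680


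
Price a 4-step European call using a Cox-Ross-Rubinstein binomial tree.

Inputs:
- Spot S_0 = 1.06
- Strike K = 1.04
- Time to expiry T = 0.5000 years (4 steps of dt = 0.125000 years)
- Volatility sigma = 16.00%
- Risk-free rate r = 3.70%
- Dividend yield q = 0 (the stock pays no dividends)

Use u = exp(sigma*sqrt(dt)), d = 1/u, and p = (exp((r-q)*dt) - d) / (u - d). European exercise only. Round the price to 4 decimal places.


dt = T/N = 0.125000
u = exp(sigma*sqrt(dt)) = 1.058199; d = 1/u = 0.945002
p = (exp((r-q)*dt) - d) / (u - d) = 0.526814
Discount per step: exp(-r*dt) = 0.995386
Stock lattice S(k, i) with i counting down-moves:
  k=0: S(0,0) = 1.0600
  k=1: S(1,0) = 1.1217; S(1,1) = 1.0017
  k=2: S(2,0) = 1.1870; S(2,1) = 1.0600; S(2,2) = 0.9466
  k=3: S(3,0) = 1.2561; S(3,1) = 1.1217; S(3,2) = 1.0017; S(3,3) = 0.8945
  k=4: S(4,0) = 1.3292; S(4,1) = 1.1870; S(4,2) = 1.0600; S(4,3) = 0.9466; S(4,4) = 0.8453
Terminal payoffs V(N, i) = max(S_T - K, 0):
  V(4,0) = 0.289155; V(4,1) = 0.146973; V(4,2) = 0.020000; V(4,3) = 0.000000; V(4,4) = 0.000000
Backward induction: V(k, i) = exp(-r*dt) * [p * V(k+1, i) + (1-p) * V(k+1, i+1)].
  V(3,0) = exp(-r*dt) * [p*0.289155 + (1-p)*0.146973] = 0.220852
  V(3,1) = exp(-r*dt) * [p*0.146973 + (1-p)*0.020000] = 0.086490
  V(3,2) = exp(-r*dt) * [p*0.020000 + (1-p)*0.000000] = 0.010488
  V(3,3) = exp(-r*dt) * [p*0.000000 + (1-p)*0.000000] = 0.000000
  V(2,0) = exp(-r*dt) * [p*0.220852 + (1-p)*0.086490] = 0.156548
  V(2,1) = exp(-r*dt) * [p*0.086490 + (1-p)*0.010488] = 0.050294
  V(2,2) = exp(-r*dt) * [p*0.010488 + (1-p)*0.000000] = 0.005500
  V(1,0) = exp(-r*dt) * [p*0.156548 + (1-p)*0.050294] = 0.105780
  V(1,1) = exp(-r*dt) * [p*0.050294 + (1-p)*0.005500] = 0.028963
  V(0,0) = exp(-r*dt) * [p*0.105780 + (1-p)*0.028963] = 0.069111

Answer: Price = V(0,0) = 0.0691


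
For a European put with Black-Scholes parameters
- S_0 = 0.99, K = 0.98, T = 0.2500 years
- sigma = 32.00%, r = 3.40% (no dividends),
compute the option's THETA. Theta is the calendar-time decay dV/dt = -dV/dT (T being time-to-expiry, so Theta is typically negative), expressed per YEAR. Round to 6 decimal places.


Answer: Theta = -0.107929

Derivation:
d1 = 0.1965773217; d2 = 0.0365773217
phi(d1) = 0.3913081762; exp(-qT) = 1.0000000000; exp(-rT) = 0.9915360229
Theta = -S*exp(-qT)*phi(d1)*sigma/(2*sqrt(T)) + r*K*exp(-rT)*N(-d2) - q*S*exp(-qT)*N(-d1)
N(-d1) = 0.4220791595; N(-d2) = 0.4854110131; sqrt(T) = 0.5000000000
Term 1 = -0.9900 * 1.0000000000 * 0.3913081762 * 0.3200 / (2 * 0.5000000000) = -0.1239664302
Term 2 = 0.0340 * 0.9800 * 0.9915360229 * 0.4854110131 = 0.0160369995
Term 3 = 0 (no dividend yield, q = 0)
Theta = -0.1239664302 + (0.0160369995) + (0.0000000000) = -0.107929


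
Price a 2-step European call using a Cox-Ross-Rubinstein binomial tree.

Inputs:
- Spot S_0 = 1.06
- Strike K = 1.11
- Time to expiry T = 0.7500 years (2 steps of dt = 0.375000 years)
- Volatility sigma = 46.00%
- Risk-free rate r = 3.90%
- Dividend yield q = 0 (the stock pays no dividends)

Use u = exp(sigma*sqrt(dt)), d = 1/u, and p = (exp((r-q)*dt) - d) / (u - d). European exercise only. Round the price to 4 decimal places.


Answer: Price = V(0,0) = 0.1518

Derivation:
dt = T/N = 0.375000
u = exp(sigma*sqrt(dt)) = 1.325370; d = 1/u = 0.754507
p = (exp((r-q)*dt) - d) / (u - d) = 0.455847
Discount per step: exp(-r*dt) = 0.985481
Stock lattice S(k, i) with i counting down-moves:
  k=0: S(0,0) = 1.0600
  k=1: S(1,0) = 1.4049; S(1,1) = 0.7998
  k=2: S(2,0) = 1.8620; S(2,1) = 1.0600; S(2,2) = 0.6034
Terminal payoffs V(N, i) = max(S_T - K, 0):
  V(2,0) = 0.752001; V(2,1) = 0.000000; V(2,2) = 0.000000
Backward induction: V(k, i) = exp(-r*dt) * [p * V(k+1, i) + (1-p) * V(k+1, i+1)].
  V(1,0) = exp(-r*dt) * [p*0.752001 + (1-p)*0.000000] = 0.337820
  V(1,1) = exp(-r*dt) * [p*0.000000 + (1-p)*0.000000] = 0.000000
  V(0,0) = exp(-r*dt) * [p*0.337820 + (1-p)*0.000000] = 0.151758


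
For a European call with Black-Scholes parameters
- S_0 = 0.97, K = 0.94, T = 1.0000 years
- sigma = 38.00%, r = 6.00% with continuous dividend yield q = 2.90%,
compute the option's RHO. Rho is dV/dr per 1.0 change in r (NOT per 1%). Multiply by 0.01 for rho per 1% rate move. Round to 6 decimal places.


Answer: Rho = 0.433537

Derivation:
d1 = 0.3542531480; d2 = -0.0257468520
phi(d1) = 0.3746787902; exp(-qT) = 0.9714164645; exp(-rT) = 0.9417645336
N(d2) = 0.4897296269
Rho = K*T*exp(-rT)*N(d2) = 0.9400 * 1.0000 * 0.9417645336 * 0.4897296269 = 0.433537


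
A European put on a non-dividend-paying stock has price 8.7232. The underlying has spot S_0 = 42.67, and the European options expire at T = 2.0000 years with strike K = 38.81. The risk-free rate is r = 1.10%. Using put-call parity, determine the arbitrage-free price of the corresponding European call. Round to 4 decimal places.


Put-call parity: C - P = S_0 * exp(-qT) - K * exp(-rT).
S_0 * exp(-qT) = 42.6700 * 1.00000000 = 42.67000000
K * exp(-rT) = 38.8100 * 0.97824024 = 37.96550352
C = P + S*exp(-qT) - K*exp(-rT)
C = 8.7232 + 42.67000000 - 37.96550352 = 13.4277

Answer: Call price = 13.4277


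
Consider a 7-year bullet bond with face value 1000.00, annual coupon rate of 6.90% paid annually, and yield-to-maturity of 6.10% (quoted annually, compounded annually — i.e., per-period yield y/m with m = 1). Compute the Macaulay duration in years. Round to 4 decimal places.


Answer: Macaulay duration = 5.8108 years

Derivation:
Coupon per period c = face * coupon_rate / m = 69.000000
Periods per year m = 1; per-period yield y/m = 0.061000
Number of cashflows N = 7
Cashflows (t years, CF_t, discount factor 1/(1+y/m)^(m*t), PV):
  t = 1.0000: CF_t = 69.000000, DF = 0.942507, PV = 65.032988
  t = 2.0000: CF_t = 69.000000, DF = 0.888320, PV = 61.294051
  t = 3.0000: CF_t = 69.000000, DF = 0.837247, PV = 57.770076
  t = 4.0000: CF_t = 69.000000, DF = 0.789112, PV = 54.448705
  t = 5.0000: CF_t = 69.000000, DF = 0.743743, PV = 51.318289
  t = 6.0000: CF_t = 69.000000, DF = 0.700983, PV = 48.367850
  t = 7.0000: CF_t = 1069.000000, DF = 0.660682, PV = 706.268794
Price P = sum_t PV_t = 1044.500754
Macaulay numerator sum_t t * PV_t:
  t * PV_t at t = 1.0000: 65.032988
  t * PV_t at t = 2.0000: 122.588101
  t * PV_t at t = 3.0000: 173.310228
  t * PV_t at t = 4.0000: 217.794820
  t * PV_t at t = 5.0000: 256.591447
  t * PV_t at t = 6.0000: 290.207103
  t * PV_t at t = 7.0000: 4943.881561
Macaulay duration D = (sum_t t * PV_t) / P = 6069.406247 / 1044.500754 = 5.810820


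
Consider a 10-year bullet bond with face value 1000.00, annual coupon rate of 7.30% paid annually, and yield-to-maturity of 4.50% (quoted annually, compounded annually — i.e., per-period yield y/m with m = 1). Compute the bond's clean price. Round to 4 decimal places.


Answer: Price = 1221.5561

Derivation:
Coupon per period c = face * coupon_rate / m = 73.000000
Periods per year m = 1; per-period yield y/m = 0.045000
Number of cashflows N = 10
Cashflows (t years, CF_t, discount factor 1/(1+y/m)^(m*t), PV):
  t = 1.0000: CF_t = 73.000000, DF = 0.956938, PV = 69.856459
  t = 2.0000: CF_t = 73.000000, DF = 0.915730, PV = 66.848286
  t = 3.0000: CF_t = 73.000000, DF = 0.876297, PV = 63.969652
  t = 4.0000: CF_t = 73.000000, DF = 0.838561, PV = 61.214978
  t = 5.0000: CF_t = 73.000000, DF = 0.802451, PV = 58.578926
  t = 6.0000: CF_t = 73.000000, DF = 0.767896, PV = 56.056389
  t = 7.0000: CF_t = 73.000000, DF = 0.734828, PV = 53.642477
  t = 8.0000: CF_t = 73.000000, DF = 0.703185, PV = 51.332514
  t = 9.0000: CF_t = 73.000000, DF = 0.672904, PV = 49.122023
  t = 10.0000: CF_t = 1073.000000, DF = 0.643928, PV = 690.934403
Price P = sum_t PV_t = 1221.556109


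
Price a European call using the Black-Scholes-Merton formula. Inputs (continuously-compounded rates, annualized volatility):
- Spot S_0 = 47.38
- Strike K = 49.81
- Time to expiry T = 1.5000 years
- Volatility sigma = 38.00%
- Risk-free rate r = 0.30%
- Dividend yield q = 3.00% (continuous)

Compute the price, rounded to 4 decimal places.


Answer: Price = 6.7453

Derivation:
d1 = (ln(S/K) + (r - q + 0.5*sigma^2) * T) / (sigma * sqrt(T)) = 0.03821297
d2 = d1 - sigma * sqrt(T) = -0.42719008
exp(-rT) = 0.99551011; exp(-qT) = 0.95599748
C = S_0 * exp(-qT) * N(d1) - K * exp(-rT) * N(d2)
N(d1) = 0.51524106; N(d2) = 0.33462044
C = 47.3800 * 0.95599748 * 0.51524106 - 49.8100 * 0.99551011 * 0.33462044 = 6.7453


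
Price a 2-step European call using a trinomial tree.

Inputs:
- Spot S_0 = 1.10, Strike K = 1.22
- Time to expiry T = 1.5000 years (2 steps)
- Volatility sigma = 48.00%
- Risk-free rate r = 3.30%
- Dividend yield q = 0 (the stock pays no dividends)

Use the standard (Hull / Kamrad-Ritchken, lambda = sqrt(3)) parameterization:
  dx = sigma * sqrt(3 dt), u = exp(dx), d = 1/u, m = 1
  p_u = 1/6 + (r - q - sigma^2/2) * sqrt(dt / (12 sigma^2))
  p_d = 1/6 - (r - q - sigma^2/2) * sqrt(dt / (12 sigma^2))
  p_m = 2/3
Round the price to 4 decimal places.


dt = T/N = 0.750000; dx = sigma*sqrt(3*dt) = 0.720000
u = exp(dx) = 2.054433; d = 1/u = 0.486752
p_u = 0.123854, p_m = 0.666667, p_d = 0.209479
Discount per step: exp(-r*dt) = 0.975554
Stock lattice S(k, j) with j the centered position index:
  k=0: S(0,+0) = 1.1000
  k=1: S(1,-1) = 0.5354; S(1,+0) = 1.1000; S(1,+1) = 2.2599
  k=2: S(2,-2) = 0.2606; S(2,-1) = 0.5354; S(2,+0) = 1.1000; S(2,+1) = 2.2599; S(2,+2) = 4.6428
Terminal payoffs V(N, j) = max(S_T - K, 0):
  V(2,-2) = 0.000000; V(2,-1) = 0.000000; V(2,+0) = 0.000000; V(2,+1) = 1.039877; V(2,+2) = 3.422765
Backward induction: V(k, j) = exp(-r*dt) * [p_u * V(k+1, j+1) + p_m * V(k+1, j) + p_d * V(k+1, j-1)]
  V(1,-1) = exp(-r*dt) * [p_u*0.000000 + p_m*0.000000 + p_d*0.000000] = 0.000000
  V(1,+0) = exp(-r*dt) * [p_u*1.039877 + p_m*0.000000 + p_d*0.000000] = 0.125645
  V(1,+1) = exp(-r*dt) * [p_u*3.422765 + p_m*1.039877 + p_d*0.000000] = 1.089864
  V(0,+0) = exp(-r*dt) * [p_u*1.089864 + p_m*0.125645 + p_d*0.000000] = 0.213400

Answer: Price = V(0,0) = 0.2134


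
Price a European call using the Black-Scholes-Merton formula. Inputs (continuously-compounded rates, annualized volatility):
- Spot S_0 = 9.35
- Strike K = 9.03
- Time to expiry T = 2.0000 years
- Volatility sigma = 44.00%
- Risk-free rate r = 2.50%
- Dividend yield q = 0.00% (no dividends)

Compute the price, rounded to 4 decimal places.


Answer: Price = 2.5912

Derivation:
d1 = (ln(S/K) + (r - q + 0.5*sigma^2) * T) / (sigma * sqrt(T)) = 0.44744428
d2 = d1 - sigma * sqrt(T) = -0.17480969
exp(-rT) = 0.95122942; exp(-qT) = 1.00000000
C = S_0 * exp(-qT) * N(d1) - K * exp(-rT) * N(d2)
N(d1) = 0.67272284; N(d2) = 0.43061459
C = 9.3500 * 1.00000000 * 0.67272284 - 9.0300 * 0.95122942 * 0.43061459 = 2.5912


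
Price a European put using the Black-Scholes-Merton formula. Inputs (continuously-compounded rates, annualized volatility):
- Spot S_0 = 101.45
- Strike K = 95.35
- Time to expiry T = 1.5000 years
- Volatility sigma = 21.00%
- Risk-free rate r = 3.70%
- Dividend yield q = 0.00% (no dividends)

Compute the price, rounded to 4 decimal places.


d1 = (ln(S/K) + (r - q + 0.5*sigma^2) * T) / (sigma * sqrt(T)) = 0.58549311
d2 = d1 - sigma * sqrt(T) = 0.32829669
exp(-rT) = 0.94601202; exp(-qT) = 1.00000000
P = K * exp(-rT) * N(-d2) - S_0 * exp(-qT) * N(-d1)
N(-d1) = 0.27910810; N(-d2) = 0.37134367
P = 95.3500 * 0.94601202 * 0.37134367 - 101.4500 * 1.00000000 * 0.27910810 = 5.1805

Answer: Price = 5.1805
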